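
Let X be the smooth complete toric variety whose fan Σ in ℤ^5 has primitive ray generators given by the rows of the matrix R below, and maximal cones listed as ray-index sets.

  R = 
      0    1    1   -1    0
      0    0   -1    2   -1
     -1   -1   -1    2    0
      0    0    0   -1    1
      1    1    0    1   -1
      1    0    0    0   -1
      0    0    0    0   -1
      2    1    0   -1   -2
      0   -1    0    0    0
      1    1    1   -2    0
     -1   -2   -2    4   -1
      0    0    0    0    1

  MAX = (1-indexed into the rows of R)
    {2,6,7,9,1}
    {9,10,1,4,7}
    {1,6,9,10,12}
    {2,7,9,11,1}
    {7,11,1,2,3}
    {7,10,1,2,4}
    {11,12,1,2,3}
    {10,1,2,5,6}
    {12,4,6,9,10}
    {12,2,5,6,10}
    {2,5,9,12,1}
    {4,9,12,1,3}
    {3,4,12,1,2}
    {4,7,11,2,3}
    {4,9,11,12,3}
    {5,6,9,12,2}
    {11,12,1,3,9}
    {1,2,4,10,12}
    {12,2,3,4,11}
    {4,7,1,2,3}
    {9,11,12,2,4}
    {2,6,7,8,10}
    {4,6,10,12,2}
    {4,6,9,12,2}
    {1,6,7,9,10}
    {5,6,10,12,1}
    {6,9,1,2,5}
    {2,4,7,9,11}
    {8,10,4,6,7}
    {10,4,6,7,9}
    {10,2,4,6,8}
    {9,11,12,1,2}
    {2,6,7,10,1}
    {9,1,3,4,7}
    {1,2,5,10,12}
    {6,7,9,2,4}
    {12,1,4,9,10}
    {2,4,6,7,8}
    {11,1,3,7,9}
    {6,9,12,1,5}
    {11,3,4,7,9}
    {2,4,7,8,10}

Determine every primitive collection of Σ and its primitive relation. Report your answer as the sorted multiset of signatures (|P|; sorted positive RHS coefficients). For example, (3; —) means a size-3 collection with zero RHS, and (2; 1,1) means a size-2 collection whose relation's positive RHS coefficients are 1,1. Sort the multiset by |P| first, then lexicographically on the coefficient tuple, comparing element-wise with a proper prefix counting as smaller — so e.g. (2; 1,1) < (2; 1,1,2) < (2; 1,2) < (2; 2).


23 collections generate NE(X_Σ); each relation:

  P = {3,10}:  v_{3} + v_{10} = 0  so sig = (2; —)
  P = {7,12}:  v_{7} + v_{12} = 0  so sig = (2; —)
  P = {3,6}:  v_{3} + v_{6} = v_{2} + v_{9}  so sig = (2; 1,1)
  P = {10,11}:  v_{10} + v_{11} = v_{2} + v_{9}  so sig = (2; 1,1)
  P = {4,5}:  v_{4} + v_{5} = v_{2} + v_{10} + v_{12}  so sig = (2; 1,1,1)
  P = {5,7}:  v_{5} + v_{7} = v_{1} + v_{2} + v_{6}  so sig = (2; 1,1,1)
  P = {3,8}:  v_{3} + v_{8} = v_{2} + v_{4} + v_{6} + v_{7}  so sig = (2; 1,1,1,1)
  P = {8,12}:  v_{8} + v_{12} = v_{2} + v_{4} + v_{6} + v_{10}  so sig = (2; 1,1,1,1)
  P = {8,11}:  v_{8} + v_{11} = 2·v_{2} + v_{4} + v_{6} + v_{7} + v_{9}  so sig = (2; 1,1,1,1,2)
  P = {3,5}:  v_{3} + v_{5} = v_{1} + 2·v_{2} + v_{9} + v_{12}  so sig = (2; 1,1,1,2)
  P = {1,8}:  v_{1} + v_{8} = v_{2} + v_{7} + 2·v_{10}  so sig = (2; 1,1,2)
  P = {8,9}:  v_{8} + v_{9} = v_{4} + 2·v_{6} + v_{7}  so sig = (2; 1,1,2)
  P = {5,11}:  v_{5} + v_{11} = v_{1} + 3·v_{2} + 2·v_{9} + v_{12}  so sig = (2; 1,1,2,3)
  P = {5,8}:  v_{5} + v_{8} = 2·v_{2} + v_{6} + 2·v_{10}  so sig = (2; 1,2,2)
  P = {6,11}:  v_{6} + v_{11} = 2·v_{2} + 2·v_{9}  so sig = (2; 2,2)
  P = {1,4,6}:  v_{1} + v_{4} + v_{6} = v_{10}  so sig = (3; 1)
  P = {1,4,11}:  v_{1} + v_{4} + v_{11} = v_{3}  so sig = (3; 1)
  P = {2,3,9}:  v_{2} + v_{3} + v_{9} = v_{11}  so sig = (3; 1)
  P = {2,9,10}:  v_{2} + v_{9} + v_{10} = v_{6}  so sig = (3; 1)
  P = {5,9,10}:  v_{5} + v_{9} + v_{10} = v_{1} + 2·v_{6} + v_{12}  so sig = (3; 1,1,2)
  P = {1,2,4,9}:  v_{1} + v_{2} + v_{4} + v_{9} = 0  so sig = (4; —)
  P = {1,2,6,12}:  v_{1} + v_{2} + v_{6} + v_{12} = v_{5}  so sig = (4; 1)
  P = {2,4,6,7,10}:  v_{2} + v_{4} + v_{6} + v_{7} + v_{10} = v_{8}  so sig = (5; 1)

Hence PRS(X_Σ) =
[(2; —), (2; —), (2; 1,1), (2; 1,1), (2; 1,1,1), (2; 1,1,1), (2; 1,1,1,1), (2; 1,1,1,1), (2; 1,1,1,1,2), (2; 1,1,1,2), (2; 1,1,2), (2; 1,1,2), (2; 1,1,2,3), (2; 1,2,2), (2; 2,2), (3; 1), (3; 1), (3; 1), (3; 1), (3; 1,1,2), (4; —), (4; 1), (5; 1)]


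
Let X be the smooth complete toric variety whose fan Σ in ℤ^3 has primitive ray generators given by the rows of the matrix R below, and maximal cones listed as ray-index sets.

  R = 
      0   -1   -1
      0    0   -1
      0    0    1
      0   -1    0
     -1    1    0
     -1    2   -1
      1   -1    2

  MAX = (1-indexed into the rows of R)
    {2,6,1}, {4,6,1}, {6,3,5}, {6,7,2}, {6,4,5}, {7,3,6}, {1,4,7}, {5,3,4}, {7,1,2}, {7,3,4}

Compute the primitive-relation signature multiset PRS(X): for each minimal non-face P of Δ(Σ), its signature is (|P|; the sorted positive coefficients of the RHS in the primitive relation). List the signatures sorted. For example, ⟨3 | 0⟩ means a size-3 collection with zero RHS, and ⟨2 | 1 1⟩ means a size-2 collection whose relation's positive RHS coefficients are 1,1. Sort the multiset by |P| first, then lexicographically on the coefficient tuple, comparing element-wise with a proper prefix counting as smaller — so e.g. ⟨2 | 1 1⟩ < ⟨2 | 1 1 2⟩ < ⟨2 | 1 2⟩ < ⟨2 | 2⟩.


|primitive collections| = 9. Relations:

  {2,3}:  v_{2} + v_{3} = 0  ⟹  sig = ⟨2 | 0⟩
  {1,3}:  v_{1} + v_{3} = v_{4}  ⟹  sig = ⟨2 | 1⟩
  {2,4}:  v_{2} + v_{4} = v_{1}  ⟹  sig = ⟨2 | 1⟩
  {2,5}:  v_{2} + v_{5} = v_{4} + v_{6}  ⟹  sig = ⟨2 | 1 1⟩
  {1,5}:  v_{1} + v_{5} = 2·v_{4} + v_{6}  ⟹  sig = ⟨2 | 1 2⟩
  {5,7}:  v_{5} + v_{7} = 2·v_{3}  ⟹  sig = ⟨2 | 2⟩
  {1,6,7}:  v_{1} + v_{6} + v_{7} = 0  ⟹  sig = ⟨3 | 0⟩
  {3,4,6}:  v_{3} + v_{4} + v_{6} = v_{5}  ⟹  sig = ⟨3 | 1⟩
  {4,6,7}:  v_{4} + v_{6} + v_{7} = v_{3}  ⟹  sig = ⟨3 | 1⟩

Sorted signature multiset PRS(X):
    ⟨2 | 0⟩
    ⟨2 | 1⟩
    ⟨2 | 1⟩
    ⟨2 | 1 1⟩
    ⟨2 | 1 2⟩
    ⟨2 | 2⟩
    ⟨3 | 0⟩
    ⟨3 | 1⟩
    ⟨3 | 1⟩


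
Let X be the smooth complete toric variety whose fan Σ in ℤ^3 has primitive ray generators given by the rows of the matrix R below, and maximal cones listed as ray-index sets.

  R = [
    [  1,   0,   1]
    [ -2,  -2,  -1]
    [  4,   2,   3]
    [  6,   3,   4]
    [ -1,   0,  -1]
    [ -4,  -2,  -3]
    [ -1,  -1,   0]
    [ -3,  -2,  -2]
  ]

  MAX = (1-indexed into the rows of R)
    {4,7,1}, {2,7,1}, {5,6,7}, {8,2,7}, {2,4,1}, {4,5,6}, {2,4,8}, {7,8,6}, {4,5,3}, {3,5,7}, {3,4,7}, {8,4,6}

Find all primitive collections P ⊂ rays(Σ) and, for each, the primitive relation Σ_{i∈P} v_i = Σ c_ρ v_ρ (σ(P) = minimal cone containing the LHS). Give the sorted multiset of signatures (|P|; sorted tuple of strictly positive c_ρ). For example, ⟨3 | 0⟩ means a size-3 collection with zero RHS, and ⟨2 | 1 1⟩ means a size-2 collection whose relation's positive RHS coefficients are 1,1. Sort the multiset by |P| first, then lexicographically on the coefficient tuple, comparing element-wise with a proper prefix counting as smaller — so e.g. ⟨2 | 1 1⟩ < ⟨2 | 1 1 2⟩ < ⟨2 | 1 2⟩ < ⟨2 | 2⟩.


14 minimal non-faces of Δ(Σ) (on 8 rays):

  • {1,5}:  v_{1} + v_{5} = 0  so sig = ⟨2 | 0⟩
  • {3,6}:  v_{3} + v_{6} = 0  so sig = ⟨2 | 0⟩
  • {1,6}:  v_{1} + v_{6} = v_{8}  so sig = ⟨2 | 1⟩
  • {1,8}:  v_{1} + v_{8} = v_{2}  so sig = ⟨2 | 1⟩
  • {2,5}:  v_{2} + v_{5} = v_{8}  so sig = ⟨2 | 1⟩
  • {3,8}:  v_{3} + v_{8} = v_{1}  so sig = ⟨2 | 1⟩
  • {5,8}:  v_{5} + v_{8} = v_{6}  so sig = ⟨2 | 1⟩
  • {1,3}:  v_{1} + v_{3} = v_{4} + v_{7}  so sig = ⟨2 | 1 1⟩
  • {2,3}:  v_{2} + v_{3} = 2·v_{1}  so sig = ⟨2 | 2⟩
  • {2,6}:  v_{2} + v_{6} = 2·v_{8}  so sig = ⟨2 | 2⟩
  • {4,5,7}:  v_{4} + v_{5} + v_{7} = v_{3}  so sig = ⟨3 | 1⟩
  • {4,6,7}:  v_{4} + v_{6} + v_{7} = v_{1}  so sig = ⟨3 | 1⟩
  • {4,7,8}:  v_{4} + v_{7} + v_{8} = 2·v_{1}  so sig = ⟨3 | 2⟩
  • {2,4,7}:  v_{2} + v_{4} + v_{7} = 3·v_{1}  so sig = ⟨3 | 3⟩

Sorted signature multiset PRS(X):
[⟨2 | 0⟩, ⟨2 | 0⟩, ⟨2 | 1⟩, ⟨2 | 1⟩, ⟨2 | 1⟩, ⟨2 | 1⟩, ⟨2 | 1⟩, ⟨2 | 1 1⟩, ⟨2 | 2⟩, ⟨2 | 2⟩, ⟨3 | 1⟩, ⟨3 | 1⟩, ⟨3 | 2⟩, ⟨3 | 3⟩]


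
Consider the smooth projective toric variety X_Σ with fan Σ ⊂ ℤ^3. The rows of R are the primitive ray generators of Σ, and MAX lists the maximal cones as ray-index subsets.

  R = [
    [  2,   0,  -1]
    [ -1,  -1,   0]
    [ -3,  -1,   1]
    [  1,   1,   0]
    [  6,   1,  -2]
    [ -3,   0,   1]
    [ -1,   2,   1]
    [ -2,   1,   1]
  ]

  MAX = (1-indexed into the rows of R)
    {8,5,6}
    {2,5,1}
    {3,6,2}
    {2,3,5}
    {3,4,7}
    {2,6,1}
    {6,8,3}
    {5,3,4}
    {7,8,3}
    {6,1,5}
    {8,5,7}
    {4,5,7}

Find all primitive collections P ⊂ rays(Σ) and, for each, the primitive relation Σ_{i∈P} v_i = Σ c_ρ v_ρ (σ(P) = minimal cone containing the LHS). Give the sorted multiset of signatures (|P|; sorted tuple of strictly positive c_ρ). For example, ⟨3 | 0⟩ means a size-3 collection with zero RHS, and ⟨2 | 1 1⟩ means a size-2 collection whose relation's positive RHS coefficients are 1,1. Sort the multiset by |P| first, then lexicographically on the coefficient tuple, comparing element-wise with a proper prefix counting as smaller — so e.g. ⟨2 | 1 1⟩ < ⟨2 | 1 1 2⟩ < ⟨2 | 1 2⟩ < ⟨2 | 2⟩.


Primitive collections (14):

  P={2,4}:  v_{2} + v_{4} = 0 — sig = ⟨2 | 0⟩
  P={1,3}:  v_{1} + v_{3} = v_{2} — sig = ⟨2 | 1⟩
  P={2,7}:  v_{2} + v_{7} = v_{8} — sig = ⟨2 | 1⟩
  P={2,8}:  v_{2} + v_{8} = v_{6} — sig = ⟨2 | 1⟩
  P={4,6}:  v_{4} + v_{6} = v_{8} — sig = ⟨2 | 1⟩
  P={4,8}:  v_{4} + v_{8} = v_{7} — sig = ⟨2 | 1⟩
  P={1,4}:  v_{1} + v_{4} = v_{5} + v_{6} — sig = ⟨2 | 1 1⟩
  P={1,7}:  v_{1} + v_{7} = v_{5} + v_{6} + v_{8} — sig = ⟨2 | 1 1 1⟩
  P={1,8}:  v_{1} + v_{8} = v_{5} + 2·v_{6} — sig = ⟨2 | 1 2⟩
  P={6,7}:  v_{6} + v_{7} = 2·v_{8} — sig = ⟨2 | 2⟩
  P={3,5,6}:  v_{3} + v_{5} + v_{6} = 0 — sig = ⟨3 | 0⟩
  P={2,5,6}:  v_{2} + v_{5} + v_{6} = v_{1} — sig = ⟨3 | 1⟩
  P={3,5,8}:  v_{3} + v_{5} + v_{8} = v_{4} — sig = ⟨3 | 1⟩
  P={3,5,7}:  v_{3} + v_{5} + v_{7} = 2·v_{4} — sig = ⟨3 | 2⟩

Sorted signature multiset PRS(X):
[⟨2 | 0⟩, ⟨2 | 1⟩, ⟨2 | 1⟩, ⟨2 | 1⟩, ⟨2 | 1⟩, ⟨2 | 1⟩, ⟨2 | 1 1⟩, ⟨2 | 1 1 1⟩, ⟨2 | 1 2⟩, ⟨2 | 2⟩, ⟨3 | 0⟩, ⟨3 | 1⟩, ⟨3 | 1⟩, ⟨3 | 2⟩]


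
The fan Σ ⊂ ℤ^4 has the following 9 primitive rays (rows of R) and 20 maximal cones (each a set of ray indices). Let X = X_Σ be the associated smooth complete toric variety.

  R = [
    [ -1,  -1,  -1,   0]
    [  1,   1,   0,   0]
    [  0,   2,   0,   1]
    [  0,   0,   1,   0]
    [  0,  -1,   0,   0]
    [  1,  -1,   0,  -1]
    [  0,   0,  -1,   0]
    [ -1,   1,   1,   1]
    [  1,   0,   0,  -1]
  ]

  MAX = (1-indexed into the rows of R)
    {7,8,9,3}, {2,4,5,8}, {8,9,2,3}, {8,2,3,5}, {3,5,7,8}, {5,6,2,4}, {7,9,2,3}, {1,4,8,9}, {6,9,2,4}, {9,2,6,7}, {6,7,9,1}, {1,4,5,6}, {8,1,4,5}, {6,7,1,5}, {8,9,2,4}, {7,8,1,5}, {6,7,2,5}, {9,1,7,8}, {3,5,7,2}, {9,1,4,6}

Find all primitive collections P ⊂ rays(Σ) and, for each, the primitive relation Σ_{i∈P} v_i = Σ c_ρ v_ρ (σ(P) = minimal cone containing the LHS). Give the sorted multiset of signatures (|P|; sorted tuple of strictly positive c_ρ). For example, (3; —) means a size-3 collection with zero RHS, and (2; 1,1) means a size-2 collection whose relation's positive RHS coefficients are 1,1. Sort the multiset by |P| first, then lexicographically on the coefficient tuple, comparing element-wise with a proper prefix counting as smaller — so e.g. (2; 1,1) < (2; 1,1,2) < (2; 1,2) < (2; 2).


The 8 primitive collections of Σ (r=9, n=4):

  P={4,7}:  v_{4} + v_{7} = 0 — sig = (2; —)
  P={1,2}:  v_{1} + v_{2} = v_{7} — sig = (2; 1)
  P={3,6}:  v_{3} + v_{6} = v_{2} — sig = (2; 1)
  P={5,9}:  v_{5} + v_{9} = v_{6} — sig = (2; 1)
  P={6,8}:  v_{6} + v_{8} = v_{4} — sig = (2; 1)
  P={3,4}:  v_{3} + v_{4} = v_{2} + v_{8} — sig = (2; 1,1)
  P={1,3}:  v_{1} + v_{3} = 2·v_{7} + v_{8} — sig = (2; 1,2)
  P={2,7,8}:  v_{2} + v_{7} + v_{8} = v_{3} — sig = (3; 1)

so the primitive-relation signature multiset is
    (2; —)
    (2; 1)
    (2; 1)
    (2; 1)
    (2; 1)
    (2; 1,1)
    (2; 1,2)
    (3; 1)


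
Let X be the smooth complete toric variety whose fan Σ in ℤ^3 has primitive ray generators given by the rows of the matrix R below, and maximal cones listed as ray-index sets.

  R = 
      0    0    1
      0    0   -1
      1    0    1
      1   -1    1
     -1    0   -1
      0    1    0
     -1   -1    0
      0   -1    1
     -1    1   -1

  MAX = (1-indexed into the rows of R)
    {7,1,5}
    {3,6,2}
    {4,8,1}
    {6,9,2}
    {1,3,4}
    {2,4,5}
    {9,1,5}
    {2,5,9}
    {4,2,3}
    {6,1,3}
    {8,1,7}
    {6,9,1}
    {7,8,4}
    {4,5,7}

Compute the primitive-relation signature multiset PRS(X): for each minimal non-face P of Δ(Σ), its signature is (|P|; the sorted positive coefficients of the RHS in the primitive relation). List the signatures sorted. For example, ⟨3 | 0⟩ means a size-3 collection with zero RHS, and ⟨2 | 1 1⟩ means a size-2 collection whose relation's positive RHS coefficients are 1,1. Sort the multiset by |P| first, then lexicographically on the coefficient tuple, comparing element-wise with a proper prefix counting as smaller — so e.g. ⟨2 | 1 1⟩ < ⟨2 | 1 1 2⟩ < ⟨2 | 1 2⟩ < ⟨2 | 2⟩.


17 minimal non-faces of Δ(Σ) (on 9 rays):

  P = {1,2}:  v_{1} + v_{2} = 0 ; sig = ⟨2 | 0⟩
  P = {3,5}:  v_{3} + v_{5} = 0 ; sig = ⟨2 | 0⟩
  P = {4,9}:  v_{4} + v_{9} = 0 ; sig = ⟨2 | 0⟩
  P = {3,7}:  v_{3} + v_{7} = v_{8} ; sig = ⟨2 | 1⟩
  P = {3,9}:  v_{3} + v_{9} = v_{6} ; sig = ⟨2 | 1⟩
  P = {4,6}:  v_{4} + v_{6} = v_{3} ; sig = ⟨2 | 1⟩
  P = {5,6}:  v_{5} + v_{6} = v_{9} ; sig = ⟨2 | 1⟩
  P = {5,8}:  v_{5} + v_{8} = v_{7} ; sig = ⟨2 | 1⟩
  P = {6,8}:  v_{6} + v_{8} = v_{1} ; sig = ⟨2 | 1⟩
  P = {2,8}:  v_{2} + v_{8} = v_{4} + v_{5} ; sig = ⟨2 | 1 1⟩
  P = {3,8}:  v_{3} + v_{8} = v_{1} + v_{4} ; sig = ⟨2 | 1 1⟩
  P = {6,7}:  v_{6} + v_{7} = v_{1} + v_{5} ; sig = ⟨2 | 1 1⟩
  P = {8,9}:  v_{8} + v_{9} = v_{1} + v_{5} ; sig = ⟨2 | 1 1⟩
  P = {2,7}:  v_{2} + v_{7} = v_{4} + 2·v_{5} ; sig = ⟨2 | 1 2⟩
  P = {7,9}:  v_{7} + v_{9} = v_{1} + 2·v_{5} ; sig = ⟨2 | 1 2⟩
  P = {1,4,5}:  v_{1} + v_{4} + v_{5} = v_{8} ; sig = ⟨3 | 1⟩
  P = {1,4,7}:  v_{1} + v_{4} + v_{7} = 2·v_{8} ; sig = ⟨3 | 2⟩

Signatures (|P|; sorted positive RHS coefficients), sorted:
    ⟨2 | 0⟩
    ⟨2 | 0⟩
    ⟨2 | 0⟩
    ⟨2 | 1⟩
    ⟨2 | 1⟩
    ⟨2 | 1⟩
    ⟨2 | 1⟩
    ⟨2 | 1⟩
    ⟨2 | 1⟩
    ⟨2 | 1 1⟩
    ⟨2 | 1 1⟩
    ⟨2 | 1 1⟩
    ⟨2 | 1 1⟩
    ⟨2 | 1 2⟩
    ⟨2 | 1 2⟩
    ⟨3 | 1⟩
    ⟨3 | 2⟩


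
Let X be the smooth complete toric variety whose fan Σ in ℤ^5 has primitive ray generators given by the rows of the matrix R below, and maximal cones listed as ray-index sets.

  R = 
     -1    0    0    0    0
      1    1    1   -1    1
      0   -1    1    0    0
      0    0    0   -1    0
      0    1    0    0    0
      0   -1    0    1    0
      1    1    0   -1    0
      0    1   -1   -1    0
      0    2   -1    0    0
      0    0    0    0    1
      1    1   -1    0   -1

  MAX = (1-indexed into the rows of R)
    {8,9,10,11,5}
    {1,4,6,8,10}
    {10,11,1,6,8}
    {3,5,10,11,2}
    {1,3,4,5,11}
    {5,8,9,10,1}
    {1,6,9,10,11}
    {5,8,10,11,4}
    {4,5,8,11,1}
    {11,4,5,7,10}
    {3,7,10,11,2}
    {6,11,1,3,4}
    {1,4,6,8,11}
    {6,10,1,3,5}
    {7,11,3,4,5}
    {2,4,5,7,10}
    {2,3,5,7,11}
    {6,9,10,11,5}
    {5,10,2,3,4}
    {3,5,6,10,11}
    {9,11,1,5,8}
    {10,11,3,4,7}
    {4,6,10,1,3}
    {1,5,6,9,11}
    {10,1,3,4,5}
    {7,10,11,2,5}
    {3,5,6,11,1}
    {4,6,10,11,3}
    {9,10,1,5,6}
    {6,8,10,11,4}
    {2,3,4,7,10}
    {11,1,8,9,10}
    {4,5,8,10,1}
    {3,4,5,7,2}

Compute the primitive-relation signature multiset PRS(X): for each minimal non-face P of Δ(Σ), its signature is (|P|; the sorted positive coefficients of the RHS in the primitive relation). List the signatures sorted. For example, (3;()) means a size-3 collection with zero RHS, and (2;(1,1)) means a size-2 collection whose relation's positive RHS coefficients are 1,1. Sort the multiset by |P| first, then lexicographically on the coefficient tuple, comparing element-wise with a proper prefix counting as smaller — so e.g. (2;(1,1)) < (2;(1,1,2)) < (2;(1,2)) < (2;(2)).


Primitive collections (20):

  P = {3,8}:  v_{3} + v_{8} = v_{4}  so sig = (2;(1))
  P = {3,9}:  v_{3} + v_{9} = v_{5}  so sig = (2;(1))
  P = {1,7}:  v_{1} + v_{7} = v_{4} + v_{5}  so sig = (2;(1,1))
  P = {4,9}:  v_{4} + v_{9} = v_{5} + v_{8}  so sig = (2;(1,1))
  P = {6,7}:  v_{6} + v_{7} = v_{3} + v_{10} + v_{11}  so sig = (2;(1,1,1))
  P = {2,8}:  v_{2} + v_{8} = v_{4} + v_{5} + v_{7} + v_{10}  so sig = (2;(1,1,1,1))
  P = {1,2}:  v_{1} + v_{2} = v_{3} + v_{4} + 2·v_{5} + v_{10}  so sig = (2;(1,1,1,2))
  P = {7,8}:  v_{7} + v_{8} = 2·v_{4} + v_{5} + v_{10} + v_{11}  so sig = (2;(1,1,1,2))
  P = {7,9}:  v_{7} + v_{9} = v_{4} + 2·v_{5} + v_{10} + v_{11}  so sig = (2;(1,1,1,2))
  P = {2,9}:  v_{2} + v_{9} = 2·v_{5} + v_{7} + v_{10}  so sig = (2;(1,1,2))
  P = {2,6}:  v_{2} + v_{6} = 2·v_{3} + v_{5} + 2·v_{10} + v_{11}  so sig = (2;(1,1,2,2))
  P = {4,5,6}:  v_{4} + v_{5} + v_{6} = 0  so sig = (3;())
  P = {5,6,8}:  v_{5} + v_{6} + v_{8} = v_{1} + v_{10} + v_{11}  so sig = (3;(1,1,1))
  P = {2,4,11}:  v_{2} + v_{4} + v_{11} = 2·v_{7}  so sig = (3;(2))
  P = {6,8,9}:  v_{6} + v_{8} + v_{9} = 2·v_{1} + 2·v_{10} + 2·v_{11}  so sig = (3;(2,2,2))
  P = {1,3,10,11}:  v_{1} + v_{3} + v_{10} + v_{11} = 0  so sig = (4;())
  P = {1,4,10,11}:  v_{1} + v_{4} + v_{10} + v_{11} = v_{8}  so sig = (4;(1))
  P = {1,5,10,11}:  v_{1} + v_{5} + v_{10} + v_{11} = v_{9}  so sig = (4;(1))
  P = {3,5,7,10}:  v_{3} + v_{5} + v_{7} + v_{10} = v_{2}  so sig = (4;(1))
  P = {3,4,5,10,11}:  v_{3} + v_{4} + v_{5} + v_{10} + v_{11} = v_{7}  so sig = (5;(1))

Signatures (|P|; sorted positive RHS coefficients), sorted:
{ (2;(1)) ×2,  (2;(1,1)) ×2,  (2;(1,1,1)),  (2;(1,1,1,1)),  (2;(1,1,1,2)) ×3,  (2;(1,1,2)),  (2;(1,1,2,2)),  (3;()),  (3;(1,1,1)),  (3;(2)),  (3;(2,2,2)),  (4;()),  (4;(1)) ×3,  (5;(1)) }


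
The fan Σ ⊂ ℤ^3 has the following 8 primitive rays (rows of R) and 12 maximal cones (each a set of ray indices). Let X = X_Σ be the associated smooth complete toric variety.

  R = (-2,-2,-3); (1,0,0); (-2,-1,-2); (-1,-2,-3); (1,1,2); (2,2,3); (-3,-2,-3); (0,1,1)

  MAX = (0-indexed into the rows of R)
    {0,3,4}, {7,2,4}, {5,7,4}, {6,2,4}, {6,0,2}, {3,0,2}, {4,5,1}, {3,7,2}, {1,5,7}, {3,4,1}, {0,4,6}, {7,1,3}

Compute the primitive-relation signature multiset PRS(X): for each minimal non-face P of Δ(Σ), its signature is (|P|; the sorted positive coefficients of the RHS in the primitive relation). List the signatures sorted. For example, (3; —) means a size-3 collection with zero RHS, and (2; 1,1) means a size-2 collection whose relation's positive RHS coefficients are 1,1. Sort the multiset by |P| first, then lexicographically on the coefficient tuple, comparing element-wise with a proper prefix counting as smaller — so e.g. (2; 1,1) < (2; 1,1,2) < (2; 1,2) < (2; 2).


Σ has 14 primitive collections:

  • {0,5}:  v_{0} + v_{5} = 0 — sig = (2; —)
  • {0,1}:  v_{0} + v_{1} = v_{3} — sig = (2; 1)
  • {0,7}:  v_{0} + v_{7} = v_{2} — sig = (2; 1)
  • {1,6}:  v_{1} + v_{6} = v_{0} — sig = (2; 1)
  • {2,5}:  v_{2} + v_{5} = v_{7} — sig = (2; 1)
  • {3,5}:  v_{3} + v_{5} = v_{1} — sig = (2; 1)
  • {1,2}:  v_{1} + v_{2} = v_{3} + v_{7} — sig = (2; 1,1)
  • {5,6}:  v_{5} + v_{6} = v_{2} + v_{4} — sig = (2; 1,1)
  • {6,7}:  v_{6} + v_{7} = 2·v_{2} + v_{4} — sig = (2; 1,2)
  • {3,6}:  v_{3} + v_{6} = 2·v_{0} — sig = (2; 2)
  • {3,4,7}:  v_{3} + v_{4} + v_{7} = 0 — sig = (3; —)
  • {0,2,4}:  v_{0} + v_{2} + v_{4} = v_{6} — sig = (3; 1)
  • {1,4,7}:  v_{1} + v_{4} + v_{7} = v_{5} — sig = (3; 1)
  • {2,3,4}:  v_{2} + v_{3} + v_{4} = v_{0} — sig = (3; 1)

Signatures (|P|; sorted positive RHS coefficients), sorted:
{ (2; —),  (2; 1) ×5,  (2; 1,1) ×2,  (2; 1,2),  (2; 2),  (3; —),  (3; 1) ×3 }


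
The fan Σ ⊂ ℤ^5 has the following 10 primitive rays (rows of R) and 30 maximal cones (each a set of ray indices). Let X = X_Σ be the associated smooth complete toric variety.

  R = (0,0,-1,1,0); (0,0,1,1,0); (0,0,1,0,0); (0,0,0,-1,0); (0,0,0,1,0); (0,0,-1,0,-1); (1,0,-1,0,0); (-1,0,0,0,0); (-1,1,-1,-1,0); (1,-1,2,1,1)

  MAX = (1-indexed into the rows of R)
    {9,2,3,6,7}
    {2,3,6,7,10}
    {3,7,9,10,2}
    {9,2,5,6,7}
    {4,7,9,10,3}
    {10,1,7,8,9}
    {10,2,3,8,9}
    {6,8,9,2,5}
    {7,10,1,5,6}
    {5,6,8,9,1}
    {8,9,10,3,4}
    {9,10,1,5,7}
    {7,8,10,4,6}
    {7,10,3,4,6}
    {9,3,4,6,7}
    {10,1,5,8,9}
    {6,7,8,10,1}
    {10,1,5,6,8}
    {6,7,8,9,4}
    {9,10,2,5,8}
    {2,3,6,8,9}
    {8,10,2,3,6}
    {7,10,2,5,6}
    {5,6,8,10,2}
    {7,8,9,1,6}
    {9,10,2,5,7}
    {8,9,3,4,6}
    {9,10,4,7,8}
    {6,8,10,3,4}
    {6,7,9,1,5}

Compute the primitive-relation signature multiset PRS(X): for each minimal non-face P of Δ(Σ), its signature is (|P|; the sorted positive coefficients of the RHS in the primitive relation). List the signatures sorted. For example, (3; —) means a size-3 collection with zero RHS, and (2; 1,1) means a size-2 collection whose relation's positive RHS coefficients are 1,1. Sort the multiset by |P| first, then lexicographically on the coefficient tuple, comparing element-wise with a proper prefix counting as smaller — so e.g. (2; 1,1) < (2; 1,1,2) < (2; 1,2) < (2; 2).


Δ(Σ) — 10 vertices, 10 min non-faces:

  • {4,5}:  v_{4} + v_{5} = 0  ⇒ sig = (2; —)
  • {1,3}:  v_{1} + v_{3} = v_{5}  ⇒ sig = (2; 1)
  • {2,4}:  v_{2} + v_{4} = v_{3}  ⇒ sig = (2; 1)
  • {3,5}:  v_{3} + v_{5} = v_{2}  ⇒ sig = (2; 1)
  • {1,4}:  v_{1} + v_{4} = v_{7} + v_{8}  ⇒ sig = (2; 1,1)
  • {1,2}:  v_{1} + v_{2} = 2·v_{5}  ⇒ sig = (2; 2)
  • {3,7,8}:  v_{3} + v_{7} + v_{8} = 0  ⇒ sig = (3; —)
  • {6,9,10}:  v_{6} + v_{9} + v_{10} = 0  ⇒ sig = (3; —)
  • {2,7,8}:  v_{2} + v_{7} + v_{8} = v_{5}  ⇒ sig = (3; 1)
  • {5,7,8}:  v_{5} + v_{7} + v_{8} = v_{1}  ⇒ sig = (3; 1)

Hence PRS(X_Σ) =
    |P|=2: 6 collections, coeffs (), (1), (1), (1), (1,1), (2)
    |P|=3: 4 collections, coeffs (), (), (1), (1)


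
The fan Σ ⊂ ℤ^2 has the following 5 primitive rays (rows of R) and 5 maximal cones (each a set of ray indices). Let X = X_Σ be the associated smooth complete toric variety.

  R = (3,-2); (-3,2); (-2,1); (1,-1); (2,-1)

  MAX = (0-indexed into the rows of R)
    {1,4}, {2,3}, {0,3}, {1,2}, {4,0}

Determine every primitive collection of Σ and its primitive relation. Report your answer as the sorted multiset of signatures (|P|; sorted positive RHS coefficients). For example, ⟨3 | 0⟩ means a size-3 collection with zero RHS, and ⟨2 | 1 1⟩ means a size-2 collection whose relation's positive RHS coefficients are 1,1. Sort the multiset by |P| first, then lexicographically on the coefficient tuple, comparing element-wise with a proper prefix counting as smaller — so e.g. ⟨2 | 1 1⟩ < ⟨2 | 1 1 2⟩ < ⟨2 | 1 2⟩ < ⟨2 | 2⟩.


Δ(Σ) — 5 vertices, 5 min non-faces:

  {0,1}:  v_{0} + v_{1} = 0 ; sig = ⟨2 | 0⟩
  {2,4}:  v_{2} + v_{4} = 0 ; sig = ⟨2 | 0⟩
  {0,2}:  v_{0} + v_{2} = v_{3} ; sig = ⟨2 | 1⟩
  {1,3}:  v_{1} + v_{3} = v_{2} ; sig = ⟨2 | 1⟩
  {3,4}:  v_{3} + v_{4} = v_{0} ; sig = ⟨2 | 1⟩

Sorted signature multiset PRS(X):
{ ⟨2 | 0⟩ ×2,  ⟨2 | 1⟩ ×3 }


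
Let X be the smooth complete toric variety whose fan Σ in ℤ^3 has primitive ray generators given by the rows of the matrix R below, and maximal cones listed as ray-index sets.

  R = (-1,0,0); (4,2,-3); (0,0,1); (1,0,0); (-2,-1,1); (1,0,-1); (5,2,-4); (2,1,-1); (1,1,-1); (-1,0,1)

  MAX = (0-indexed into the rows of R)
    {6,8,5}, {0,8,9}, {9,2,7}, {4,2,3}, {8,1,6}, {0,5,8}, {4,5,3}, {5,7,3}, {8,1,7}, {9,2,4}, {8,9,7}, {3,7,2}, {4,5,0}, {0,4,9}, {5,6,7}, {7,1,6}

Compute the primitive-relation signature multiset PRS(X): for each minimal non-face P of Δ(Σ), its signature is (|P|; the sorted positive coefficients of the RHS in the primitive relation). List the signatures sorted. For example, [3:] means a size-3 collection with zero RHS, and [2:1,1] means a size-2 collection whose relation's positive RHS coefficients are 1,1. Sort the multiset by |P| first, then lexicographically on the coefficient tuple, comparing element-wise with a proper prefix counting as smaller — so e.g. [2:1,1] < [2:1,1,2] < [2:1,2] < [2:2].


Δ(Σ) — 10 vertices, 23 min non-faces:

  {0,3}:  v_{0} + v_{3} = 0  →  sig = [2:]
  {4,7}:  v_{4} + v_{7} = 0  →  sig = [2:]
  {5,9}:  v_{5} + v_{9} = 0  →  sig = [2:]
  {0,2}:  v_{0} + v_{2} = v_{9}  →  sig = [2:1]
  {0,7}:  v_{0} + v_{7} = v_{8}  →  sig = [2:1]
  {1,5}:  v_{1} + v_{5} = v_{6}  →  sig = [2:1]
  {2,5}:  v_{2} + v_{5} = v_{3}  →  sig = [2:1]
  {3,8}:  v_{3} + v_{8} = v_{7}  →  sig = [2:1]
  {3,9}:  v_{3} + v_{9} = v_{2}  →  sig = [2:1]
  {4,8}:  v_{4} + v_{8} = v_{0}  →  sig = [2:1]
  {6,9}:  v_{6} + v_{9} = v_{1}  →  sig = [2:1]
  {1,4}:  v_{1} + v_{4} = v_{5} + v_{8}  →  sig = [2:1,1]
  {1,9}:  v_{1} + v_{9} = v_{7} + v_{8}  →  sig = [2:1,1]
  {2,8}:  v_{2} + v_{8} = v_{7} + v_{9}  →  sig = [2:1,1]
  {0,1}:  v_{0} + v_{1} = v_{5} + 2·v_{8}  →  sig = [2:1,2]
  {1,3}:  v_{1} + v_{3} = v_{5} + 2·v_{7}  →  sig = [2:1,2]
  {2,6}:  v_{2} + v_{6} = v_{5} + 2·v_{7}  →  sig = [2:1,2]
  {4,6}:  v_{4} + v_{6} = 2·v_{5} + v_{8}  →  sig = [2:1,2]
  {1,2}:  v_{1} + v_{2} = 2·v_{7}  →  sig = [2:2]
  {0,6}:  v_{0} + v_{6} = 2·v_{5} + 2·v_{8}  →  sig = [2:2,2]
  {3,6}:  v_{3} + v_{6} = 2·v_{5} + 2·v_{7}  →  sig = [2:2,2]
  {5,7,8}:  v_{5} + v_{7} + v_{8} = v_{1}  →  sig = [3:1]
  {6,7,8}:  v_{6} + v_{7} + v_{8} = 2·v_{1}  →  sig = [3:2]

Signatures (|P|; sorted positive RHS coefficients), sorted:
    |P|=2: 21 collections, coeffs (), (), (), (1), (1), (1), (1), (1), (1), (1), (1), (1,1), (1,1), (1,1), (1,2), (1,2), (1,2), (1,2), (2), (2,2), (2,2)
    |P|=3: 2 collections, coeffs (1), (2)


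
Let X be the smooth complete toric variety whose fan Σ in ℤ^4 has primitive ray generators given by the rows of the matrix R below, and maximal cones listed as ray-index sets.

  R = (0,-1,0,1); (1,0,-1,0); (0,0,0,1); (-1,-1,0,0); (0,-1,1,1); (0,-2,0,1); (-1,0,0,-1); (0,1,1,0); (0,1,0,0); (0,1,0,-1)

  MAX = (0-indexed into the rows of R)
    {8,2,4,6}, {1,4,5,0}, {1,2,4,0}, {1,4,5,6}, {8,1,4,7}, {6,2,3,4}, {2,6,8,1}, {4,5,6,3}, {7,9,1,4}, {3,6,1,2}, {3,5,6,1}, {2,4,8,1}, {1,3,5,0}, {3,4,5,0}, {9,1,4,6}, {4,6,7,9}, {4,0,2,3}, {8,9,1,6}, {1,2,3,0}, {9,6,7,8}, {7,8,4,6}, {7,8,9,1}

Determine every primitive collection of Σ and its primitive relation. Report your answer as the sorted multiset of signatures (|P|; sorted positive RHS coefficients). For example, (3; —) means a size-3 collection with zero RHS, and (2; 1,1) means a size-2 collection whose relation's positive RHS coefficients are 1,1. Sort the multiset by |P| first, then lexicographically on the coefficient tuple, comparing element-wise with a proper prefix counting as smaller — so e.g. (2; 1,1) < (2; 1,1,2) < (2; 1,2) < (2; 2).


18 collections generate NE(X_Σ); each relation:

  {0,9}:  v_{0} + v_{9} = 0 ; sig = (2; —)
  {0,6}:  v_{0} + v_{6} = v_{3} ; sig = (2; 1)
  {0,8}:  v_{0} + v_{8} = v_{2} ; sig = (2; 1)
  {2,9}:  v_{2} + v_{9} = v_{8} ; sig = (2; 1)
  {3,9}:  v_{3} + v_{9} = v_{6} ; sig = (2; 1)
  {5,7}:  v_{5} + v_{7} = v_{4} ; sig = (2; 1)
  {5,8}:  v_{5} + v_{8} = v_{0} ; sig = (2; 1)
  {0,7}:  v_{0} + v_{7} = v_{4} + v_{8} ; sig = (2; 1,1)
  {3,8}:  v_{3} + v_{8} = v_{2} + v_{6} ; sig = (2; 1,1)
  {3,7}:  v_{3} + v_{7} = v_{4} + v_{6} + v_{8} ; sig = (2; 1,1,1)
  {5,9}:  v_{5} + v_{9} = v_{1} + v_{4} + v_{6} ; sig = (2; 1,1,1)
  {2,7}:  v_{2} + v_{7} = v_{4} + 2·v_{8} ; sig = (2; 1,2)
  {2,5}:  v_{2} + v_{5} = 2·v_{0} ; sig = (2; 2)
  {1,3,4}:  v_{1} + v_{3} + v_{4} = v_{5} ; sig = (3; 1)
  {1,6,7}:  v_{1} + v_{6} + v_{7} = v_{9} ; sig = (3; 1)
  {4,8,9}:  v_{4} + v_{8} + v_{9} = v_{7} ; sig = (3; 1)
  {1,4,6,8}:  v_{1} + v_{4} + v_{6} + v_{8} = 0 ; sig = (4; —)
  {1,2,4,6}:  v_{1} + v_{2} + v_{4} + v_{6} = v_{0} ; sig = (4; 1)

Signatures (|P|; sorted positive RHS coefficients), sorted:
    (2; —)
    (2; 1)
    (2; 1)
    (2; 1)
    (2; 1)
    (2; 1)
    (2; 1)
    (2; 1,1)
    (2; 1,1)
    (2; 1,1,1)
    (2; 1,1,1)
    (2; 1,2)
    (2; 2)
    (3; 1)
    (3; 1)
    (3; 1)
    (4; —)
    (4; 1)


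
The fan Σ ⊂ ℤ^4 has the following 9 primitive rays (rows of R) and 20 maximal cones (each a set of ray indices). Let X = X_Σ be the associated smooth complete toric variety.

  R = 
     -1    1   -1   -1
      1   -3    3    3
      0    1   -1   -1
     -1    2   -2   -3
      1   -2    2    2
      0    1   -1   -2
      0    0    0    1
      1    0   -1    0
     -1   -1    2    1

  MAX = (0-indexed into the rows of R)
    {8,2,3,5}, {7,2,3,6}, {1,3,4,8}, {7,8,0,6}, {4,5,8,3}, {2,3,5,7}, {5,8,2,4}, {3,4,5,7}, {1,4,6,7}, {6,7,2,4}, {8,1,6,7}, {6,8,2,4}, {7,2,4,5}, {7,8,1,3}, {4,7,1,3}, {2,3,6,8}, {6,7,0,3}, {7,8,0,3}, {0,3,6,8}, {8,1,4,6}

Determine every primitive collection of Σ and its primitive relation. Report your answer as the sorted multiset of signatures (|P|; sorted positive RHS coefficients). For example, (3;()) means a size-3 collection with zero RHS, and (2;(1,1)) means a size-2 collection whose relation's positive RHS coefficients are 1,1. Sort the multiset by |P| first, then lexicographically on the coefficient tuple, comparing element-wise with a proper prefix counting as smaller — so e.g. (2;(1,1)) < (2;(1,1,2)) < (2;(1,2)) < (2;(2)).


14 collections generate NE(X_Σ); each relation:

  P={0,5}:  v_{0} + v_{5} = v_{3}  →  sig = (2;(1))
  P={1,2}:  v_{1} + v_{2} = v_{4}  →  sig = (2;(1))
  P={5,6}:  v_{5} + v_{6} = v_{2}  →  sig = (2;(1))
  P={0,2}:  v_{0} + v_{2} = v_{3} + v_{6}  →  sig = (2;(1,1))
  P={0,4}:  v_{0} + v_{4} = v_{7} + v_{8}  →  sig = (2;(1,1))
  P={1,5}:  v_{1} + v_{5} = v_{3} + 2·v_{4}  →  sig = (2;(1,2))
  P={0,1}:  v_{0} + v_{1} = 2·v_{7} + 2·v_{8}  →  sig = (2;(2,2))
  P={2,7,8}:  v_{2} + v_{7} + v_{8} = 0  →  sig = (3;())
  P={3,4,6}:  v_{3} + v_{4} + v_{6} = 0  →  sig = (3;())
  P={2,3,4}:  v_{2} + v_{3} + v_{4} = v_{5}  →  sig = (3;(1))
  P={4,7,8}:  v_{4} + v_{7} + v_{8} = v_{1}  →  sig = (3;(1))
  P={1,3,6}:  v_{1} + v_{3} + v_{6} = v_{7} + v_{8}  →  sig = (3;(1,1))
  P={5,7,8}:  v_{5} + v_{7} + v_{8} = v_{3} + v_{4}  →  sig = (3;(1,1))
  P={3,6,7,8}:  v_{3} + v_{6} + v_{7} + v_{8} = v_{0}  →  sig = (4;(1))

Signatures (|P|; sorted positive RHS coefficients), sorted:
{ (2;(1)) ×3,  (2;(1,1)) ×2,  (2;(1,2)),  (2;(2,2)),  (3;()) ×2,  (3;(1)) ×2,  (3;(1,1)) ×2,  (4;(1)) }


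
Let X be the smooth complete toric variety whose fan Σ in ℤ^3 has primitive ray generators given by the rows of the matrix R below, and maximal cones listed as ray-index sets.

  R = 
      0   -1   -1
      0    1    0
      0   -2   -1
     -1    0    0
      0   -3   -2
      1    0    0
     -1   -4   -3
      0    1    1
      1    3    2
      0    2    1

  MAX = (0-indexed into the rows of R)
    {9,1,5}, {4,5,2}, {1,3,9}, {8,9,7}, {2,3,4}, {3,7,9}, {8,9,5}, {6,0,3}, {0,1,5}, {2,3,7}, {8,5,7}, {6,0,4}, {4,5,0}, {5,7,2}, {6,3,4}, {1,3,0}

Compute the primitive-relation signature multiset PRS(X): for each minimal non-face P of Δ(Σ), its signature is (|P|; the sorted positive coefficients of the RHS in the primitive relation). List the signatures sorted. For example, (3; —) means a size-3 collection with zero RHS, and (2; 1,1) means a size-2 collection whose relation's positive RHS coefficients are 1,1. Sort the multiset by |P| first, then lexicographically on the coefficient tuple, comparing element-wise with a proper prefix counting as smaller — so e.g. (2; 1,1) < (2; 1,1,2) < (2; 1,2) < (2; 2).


23 minimal non-faces of Δ(Σ) (on 10 rays):

  {0,7}:  v_{0} + v_{7} = 0 — sig = (2; —)
  {2,9}:  v_{2} + v_{9} = 0 — sig = (2; —)
  {3,5}:  v_{3} + v_{5} = 0 — sig = (2; —)
  {0,2}:  v_{0} + v_{2} = v_{4} — sig = (2; 1)
  {0,9}:  v_{0} + v_{9} = v_{1} — sig = (2; 1)
  {1,2}:  v_{1} + v_{2} = v_{0} — sig = (2; 1)
  {1,7}:  v_{1} + v_{7} = v_{9} — sig = (2; 1)
  {4,7}:  v_{4} + v_{7} = v_{2} — sig = (2; 1)
  {4,8}:  v_{4} + v_{8} = v_{5} — sig = (2; 1)
  {4,9}:  v_{4} + v_{9} = v_{0} — sig = (2; 1)
  {6,8}:  v_{6} + v_{8} = v_{0} — sig = (2; 1)
  {0,8}:  v_{0} + v_{8} = v_{5} + v_{9} — sig = (2; 1,1)
  {2,8}:  v_{2} + v_{8} = v_{5} + v_{7} — sig = (2; 1,1)
  {3,8}:  v_{3} + v_{8} = v_{7} + v_{9} — sig = (2; 1,1)
  {5,6}:  v_{5} + v_{6} = v_{0} + v_{4} — sig = (2; 1,1)
  {6,7}:  v_{6} + v_{7} = v_{3} + v_{4} — sig = (2; 1,1)
  {1,8}:  v_{1} + v_{8} = v_{5} + 2·v_{9} — sig = (2; 1,2)
  {2,6}:  v_{2} + v_{6} = v_{3} + 2·v_{4} — sig = (2; 1,2)
  {6,9}:  v_{6} + v_{9} = 2·v_{0} + v_{3} — sig = (2; 1,2)
  {1,6}:  v_{1} + v_{6} = 3·v_{0} + v_{3} — sig = (2; 1,3)
  {1,4}:  v_{1} + v_{4} = 2·v_{0} — sig = (2; 2)
  {0,3,4}:  v_{0} + v_{3} + v_{4} = v_{6} — sig = (3; 1)
  {5,7,9}:  v_{5} + v_{7} + v_{9} = v_{8} — sig = (3; 1)

Signatures (|P|; sorted positive RHS coefficients), sorted:
    |P|=2: 21 collections, coeffs (), (), (), (1), (1), (1), (1), (1), (1), (1), (1), (1,1), (1,1), (1,1), (1,1), (1,1), (1,2), (1,2), (1,2), (1,3), (2)
    |P|=3: 2 collections, coeffs (1), (1)


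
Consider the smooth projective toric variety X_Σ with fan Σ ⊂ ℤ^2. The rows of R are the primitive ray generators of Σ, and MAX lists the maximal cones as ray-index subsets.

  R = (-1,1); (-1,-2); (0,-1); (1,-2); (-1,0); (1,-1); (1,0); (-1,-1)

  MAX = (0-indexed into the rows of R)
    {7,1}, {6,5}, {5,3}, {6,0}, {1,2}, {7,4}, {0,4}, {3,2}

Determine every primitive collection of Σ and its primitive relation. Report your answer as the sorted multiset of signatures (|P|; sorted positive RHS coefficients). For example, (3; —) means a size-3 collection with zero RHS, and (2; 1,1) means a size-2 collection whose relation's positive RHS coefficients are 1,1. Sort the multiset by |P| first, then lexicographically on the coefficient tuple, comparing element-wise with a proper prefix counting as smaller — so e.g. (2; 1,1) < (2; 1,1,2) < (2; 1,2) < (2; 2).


Primitive collections (20):

  • {0,5}:  v_{0} + v_{5} = 0  ⟹  sig = (2; —)
  • {4,6}:  v_{4} + v_{6} = 0  ⟹  sig = (2; —)
  • {0,2}:  v_{0} + v_{2} = v_{4}  ⟹  sig = (2; 1)
  • {0,3}:  v_{0} + v_{3} = v_{2}  ⟹  sig = (2; 1)
  • {2,4}:  v_{2} + v_{4} = v_{7}  ⟹  sig = (2; 1)
  • {2,5}:  v_{2} + v_{5} = v_{3}  ⟹  sig = (2; 1)
  • {2,6}:  v_{2} + v_{6} = v_{5}  ⟹  sig = (2; 1)
  • {2,7}:  v_{2} + v_{7} = v_{1}  ⟹  sig = (2; 1)
  • {4,5}:  v_{4} + v_{5} = v_{2}  ⟹  sig = (2; 1)
  • {6,7}:  v_{6} + v_{7} = v_{2}  ⟹  sig = (2; 1)
  • {0,1}:  v_{0} + v_{1} = v_{4} + v_{7}  ⟹  sig = (2; 1,1)
  • {0,7}:  v_{0} + v_{7} = 2·v_{4}  ⟹  sig = (2; 2)
  • {1,4}:  v_{1} + v_{4} = 2·v_{7}  ⟹  sig = (2; 2)
  • {1,6}:  v_{1} + v_{6} = 2·v_{2}  ⟹  sig = (2; 2)
  • {3,4}:  v_{3} + v_{4} = 2·v_{2}  ⟹  sig = (2; 2)
  • {3,6}:  v_{3} + v_{6} = 2·v_{5}  ⟹  sig = (2; 2)
  • {5,7}:  v_{5} + v_{7} = 2·v_{2}  ⟹  sig = (2; 2)
  • {1,5}:  v_{1} + v_{5} = 3·v_{2}  ⟹  sig = (2; 3)
  • {3,7}:  v_{3} + v_{7} = 3·v_{2}  ⟹  sig = (2; 3)
  • {1,3}:  v_{1} + v_{3} = 4·v_{2}  ⟹  sig = (2; 4)

Signatures (|P|; sorted positive RHS coefficients), sorted:
{ (2; —) ×2,  (2; 1) ×8,  (2; 1,1),  (2; 2) ×6,  (2; 3) ×2,  (2; 4) }


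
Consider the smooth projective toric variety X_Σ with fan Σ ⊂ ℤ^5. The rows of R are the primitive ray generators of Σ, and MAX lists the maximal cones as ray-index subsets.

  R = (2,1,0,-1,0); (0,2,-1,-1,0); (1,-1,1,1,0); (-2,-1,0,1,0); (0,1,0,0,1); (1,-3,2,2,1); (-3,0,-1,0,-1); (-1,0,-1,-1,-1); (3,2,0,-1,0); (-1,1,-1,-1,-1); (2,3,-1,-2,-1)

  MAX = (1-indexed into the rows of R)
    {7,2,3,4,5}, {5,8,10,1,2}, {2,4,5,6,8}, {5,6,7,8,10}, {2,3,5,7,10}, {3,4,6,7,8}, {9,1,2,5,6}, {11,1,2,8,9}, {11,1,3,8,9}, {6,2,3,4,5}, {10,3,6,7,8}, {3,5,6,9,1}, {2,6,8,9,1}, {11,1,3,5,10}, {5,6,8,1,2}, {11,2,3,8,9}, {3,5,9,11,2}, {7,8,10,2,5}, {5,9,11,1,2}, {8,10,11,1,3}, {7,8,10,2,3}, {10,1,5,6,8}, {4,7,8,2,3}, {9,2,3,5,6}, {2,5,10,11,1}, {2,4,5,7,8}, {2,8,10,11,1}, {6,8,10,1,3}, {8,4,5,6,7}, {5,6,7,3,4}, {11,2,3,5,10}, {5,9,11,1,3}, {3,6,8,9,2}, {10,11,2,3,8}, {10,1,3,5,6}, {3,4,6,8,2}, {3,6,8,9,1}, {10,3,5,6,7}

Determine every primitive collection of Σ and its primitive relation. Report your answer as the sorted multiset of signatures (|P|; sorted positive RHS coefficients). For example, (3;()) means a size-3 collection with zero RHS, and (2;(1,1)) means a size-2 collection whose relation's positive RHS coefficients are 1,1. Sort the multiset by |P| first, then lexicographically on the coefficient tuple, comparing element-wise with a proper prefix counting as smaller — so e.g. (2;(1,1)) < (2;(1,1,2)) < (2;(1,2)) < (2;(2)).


The 15 primitive collections of Σ (r=11, n=5):

  {1,4}:  v_{1} + v_{4} = 0 — sig = (2;())
  {1,7}:  v_{1} + v_{7} = v_{10} — sig = (2;(1))
  {4,10}:  v_{4} + v_{10} = v_{7} — sig = (2;(1))
  {9,10}:  v_{9} + v_{10} = v_{11} — sig = (2;(1))
  {4,9}:  v_{4} + v_{9} = v_{2} + v_{3} — sig = (2;(1,1))
  {6,11}:  v_{6} + v_{11} = v_{1} + v_{3} — sig = (2;(1,1))
  {4,11}:  v_{4} + v_{11} = v_{2} + v_{3} + v_{10} — sig = (2;(1,1,1))
  {7,9}:  v_{7} + v_{9} = v_{2} + v_{3} + v_{10} — sig = (2;(1,1,1))
  {7,11}:  v_{7} + v_{11} = v_{2} + v_{3} + 2·v_{10} — sig = (2;(1,1,2))
  {2,6,10}:  v_{2} + v_{6} + v_{10} = 0 — sig = (3;())
  {3,5,8}:  v_{3} + v_{5} + v_{8} = 0 — sig = (3;())
  {1,2,3}:  v_{1} + v_{2} + v_{3} = v_{9} — sig = (3;(1))
  {2,6,7}:  v_{2} + v_{6} + v_{7} = v_{4} — sig = (3;(1))
  {5,8,9}:  v_{5} + v_{8} + v_{9} = v_{1} + v_{2} — sig = (3;(1,1))
  {5,8,11}:  v_{5} + v_{8} + v_{11} = v_{1} + v_{2} + v_{10} — sig = (3;(1,1,1))

Signatures (|P|; sorted positive RHS coefficients), sorted:
[(2;()), (2;(1)), (2;(1)), (2;(1)), (2;(1,1)), (2;(1,1)), (2;(1,1,1)), (2;(1,1,1)), (2;(1,1,2)), (3;()), (3;()), (3;(1)), (3;(1)), (3;(1,1)), (3;(1,1,1))]


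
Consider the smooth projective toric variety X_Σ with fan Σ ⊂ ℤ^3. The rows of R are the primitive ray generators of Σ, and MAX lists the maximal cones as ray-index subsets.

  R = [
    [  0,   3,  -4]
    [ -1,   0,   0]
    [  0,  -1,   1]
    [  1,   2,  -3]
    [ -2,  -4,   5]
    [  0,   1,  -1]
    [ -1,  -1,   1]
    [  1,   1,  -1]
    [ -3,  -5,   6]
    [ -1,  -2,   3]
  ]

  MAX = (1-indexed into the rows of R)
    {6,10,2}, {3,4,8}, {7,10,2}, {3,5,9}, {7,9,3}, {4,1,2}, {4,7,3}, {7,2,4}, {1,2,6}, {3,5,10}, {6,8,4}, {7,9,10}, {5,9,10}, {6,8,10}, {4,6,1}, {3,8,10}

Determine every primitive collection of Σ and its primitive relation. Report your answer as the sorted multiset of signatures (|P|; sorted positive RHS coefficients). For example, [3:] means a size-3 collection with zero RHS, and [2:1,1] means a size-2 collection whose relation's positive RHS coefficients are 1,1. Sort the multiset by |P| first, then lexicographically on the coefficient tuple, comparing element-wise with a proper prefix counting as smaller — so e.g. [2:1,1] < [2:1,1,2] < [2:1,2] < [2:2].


|primitive collections| = 24. Relations:

  P={3,6}:  v_{3} + v_{6} = 0 — sig = [2:]
  P={4,10}:  v_{4} + v_{10} = 0 — sig = [2:]
  P={7,8}:  v_{7} + v_{8} = 0 — sig = [2:]
  P={2,3}:  v_{2} + v_{3} = v_{7} — sig = [2:1]
  P={2,8}:  v_{2} + v_{8} = v_{6} — sig = [2:1]
  P={5,7}:  v_{5} + v_{7} = v_{9} — sig = [2:1]
  P={6,7}:  v_{6} + v_{7} = v_{2} — sig = [2:1]
  P={8,9}:  v_{8} + v_{9} = v_{5} — sig = [2:1]
  P={1,3}:  v_{1} + v_{3} = v_{2} + v_{4} — sig = [2:1,1]
  P={1,5}:  v_{1} + v_{5} = v_{2} + v_{7} — sig = [2:1,1]
  P={1,10}:  v_{1} + v_{10} = v_{2} + v_{6} — sig = [2:1,1]
  P={4,5}:  v_{4} + v_{5} = v_{3} + v_{7} — sig = [2:1,1]
  P={5,6}:  v_{5} + v_{6} = v_{7} + v_{10} — sig = [2:1,1]
  P={5,8}:  v_{5} + v_{8} = v_{3} + v_{10} — sig = [2:1,1]
  P={1,7}:  v_{1} + v_{7} = 2·v_{2} + v_{4} — sig = [2:1,2]
  P={1,8}:  v_{1} + v_{8} = v_{4} + 2·v_{6} — sig = [2:1,2]
  P={1,9}:  v_{1} + v_{9} = v_{2} + 2·v_{7} — sig = [2:1,2]
  P={2,5}:  v_{2} + v_{5} = 2·v_{7} + v_{10} — sig = [2:1,2]
  P={4,9}:  v_{4} + v_{9} = v_{3} + 2·v_{7} — sig = [2:1,2]
  P={6,9}:  v_{6} + v_{9} = 2·v_{7} + v_{10} — sig = [2:1,2]
  P={2,9}:  v_{2} + v_{9} = 3·v_{7} + v_{10} — sig = [2:1,3]
  P={2,4,6}:  v_{2} + v_{4} + v_{6} = v_{1} — sig = [3:1]
  P={3,7,10}:  v_{3} + v_{7} + v_{10} = v_{5} — sig = [3:1]
  P={3,9,10}:  v_{3} + v_{9} + v_{10} = 2·v_{5} — sig = [3:2]

so the primitive-relation signature multiset is
    [2:]
    [2:]
    [2:]
    [2:1]
    [2:1]
    [2:1]
    [2:1]
    [2:1]
    [2:1,1]
    [2:1,1]
    [2:1,1]
    [2:1,1]
    [2:1,1]
    [2:1,1]
    [2:1,2]
    [2:1,2]
    [2:1,2]
    [2:1,2]
    [2:1,2]
    [2:1,2]
    [2:1,3]
    [3:1]
    [3:1]
    [3:2]
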